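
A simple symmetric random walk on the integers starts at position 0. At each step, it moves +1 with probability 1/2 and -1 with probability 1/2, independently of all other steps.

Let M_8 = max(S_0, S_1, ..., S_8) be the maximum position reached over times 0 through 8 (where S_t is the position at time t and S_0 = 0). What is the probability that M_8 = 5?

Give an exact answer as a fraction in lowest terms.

Let M_8 = max(S_0,...,S_8). Use the reflection principle: for j ≥ 1, #{paths with M_8 ≥ j} = #{S_8 ≥ j} + #{S_8 ≥ j+1}.
By reflection, #{M_8 ≥ 5} = #{S_8 ≥ 5} + #{S_8 ≥ 6} = 9 + 9 = 18.
#{M_8 ≥ 6} = #{S_8 ≥ 6} + #{S_8 ≥ 7} = 9 + 1 = 10.
#{M_8 = 5} = 18 - 10 = 8.
P(M_8 = 5) = 8/256 = 1/32

Answer: 1/32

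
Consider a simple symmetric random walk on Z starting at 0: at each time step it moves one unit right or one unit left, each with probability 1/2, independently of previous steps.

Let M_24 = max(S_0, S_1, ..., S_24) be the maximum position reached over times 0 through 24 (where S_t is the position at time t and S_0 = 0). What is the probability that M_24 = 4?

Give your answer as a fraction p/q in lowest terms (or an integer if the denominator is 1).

Let M_24 = max(S_0,...,S_24). Use the reflection principle: for j ≥ 1, #{paths with M_24 ≥ j} = #{S_24 ≥ j} + #{S_24 ≥ j+1}.
By reflection, #{M_24 ≥ 4} = #{S_24 ≥ 4} + #{S_24 ≥ 5} = 4540386 + 2579130 = 7119516.
#{M_24 ≥ 5} = #{S_24 ≥ 5} + #{S_24 ≥ 6} = 2579130 + 2579130 = 5158260.
#{M_24 = 4} = 7119516 - 5158260 = 1961256.
P(M_24 = 4) = 1961256/16777216 = 245157/2097152

Answer: 245157/2097152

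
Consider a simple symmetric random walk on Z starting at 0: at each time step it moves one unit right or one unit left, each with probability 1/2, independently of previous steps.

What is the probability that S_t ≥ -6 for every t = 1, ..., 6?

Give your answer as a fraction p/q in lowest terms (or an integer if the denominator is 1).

Let f(t,s) = #length-t paths at position s with S_1..S_t all ≥ -6.
f(t,s) = f(t-1,s-1) + f(t-1,s+1) for s ≥ -6; f(t,s) = 0 for s < -6.
t=0: f(0,0)=1
t=1: f(1,-1)=1 f(1,1)=1
t=2: f(2,-2)=1 f(2,0)=2 f(2,2)=1
t=3: f(3,-3)=1 f(3,-1)=3 f(3,1)=3 f(3,3)=1
t=4: f(4,-4)=1 f(4,-2)=4 f(4,0)=6 f(4,2)=4 f(4,4)=1
t=5: f(5,-5)=1 f(5,-3)=5 f(5,-1)=10 f(5,1)=10 f(5,3)=5 f(5,5)=1
t=6: f(6,-6)=1 f(6,-4)=6 f(6,-2)=15 f(6,0)=20 f(6,2)=15 f(6,4)=6 f(6,6)=1
Σ_s f(6,s) = 64
P = 64/64 = 1

Answer: 1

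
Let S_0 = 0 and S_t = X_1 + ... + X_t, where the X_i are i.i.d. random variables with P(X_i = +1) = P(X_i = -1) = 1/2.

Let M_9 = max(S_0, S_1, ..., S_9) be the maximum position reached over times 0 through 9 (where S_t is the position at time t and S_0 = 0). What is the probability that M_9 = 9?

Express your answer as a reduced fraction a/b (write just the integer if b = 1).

Let M_9 = max(S_0,...,S_9). Use the reflection principle: for j ≥ 1, #{paths with M_9 ≥ j} = #{S_9 ≥ j} + #{S_9 ≥ j+1}.
By reflection, #{M_9 ≥ 9} = #{S_9 ≥ 9} + #{S_9 ≥ 10} = 1 + 0 = 1.
#{M_9 ≥ 10} = #{S_9 ≥ 10} + #{S_9 ≥ 11} = 0 + 0 = 0.
#{M_9 = 9} = 1 - 0 = 1.
P(M_9 = 9) = 1/512 = 1/512

Answer: 1/512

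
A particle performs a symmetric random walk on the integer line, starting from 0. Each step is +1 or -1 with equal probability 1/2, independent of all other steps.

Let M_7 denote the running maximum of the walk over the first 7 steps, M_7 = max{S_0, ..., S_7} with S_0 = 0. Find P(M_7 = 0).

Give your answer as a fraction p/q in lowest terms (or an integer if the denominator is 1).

Answer: 35/128

Derivation:
Let M_7 = max(S_0,...,S_7). Use the reflection principle: for j ≥ 1, #{paths with M_7 ≥ j} = #{S_7 ≥ j} + #{S_7 ≥ j+1}.
P(M_7 ≥ 0) = 1 since S_0 = 0, so #{M_7 ≥ 0} = 128.
#{M_7 ≥ 1} = #{S_7 ≥ 1} + #{S_7 ≥ 2} = 64 + 29 = 93.
#{M_7 = 0} = 128 - 93 = 35.
P(M_7 = 0) = 35/128 = 35/128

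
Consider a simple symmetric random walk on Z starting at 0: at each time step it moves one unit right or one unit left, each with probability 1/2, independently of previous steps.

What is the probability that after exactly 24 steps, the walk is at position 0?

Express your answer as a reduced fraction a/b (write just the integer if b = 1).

Answer: 676039/4194304

Derivation:
To return to 0 after 24 steps: need exactly 12 steps of +1 and 12 of -1.
Favorable paths: C(24,12) = 2704156
Total paths: 2^24 = 16777216
P = 2704156/16777216 = 676039/4194304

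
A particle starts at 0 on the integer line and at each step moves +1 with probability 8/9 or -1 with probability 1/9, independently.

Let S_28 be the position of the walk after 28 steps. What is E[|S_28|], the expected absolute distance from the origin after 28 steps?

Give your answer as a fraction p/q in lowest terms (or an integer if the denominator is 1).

Answer: 11397348554115428753537352412/523347633027360537213511521

Derivation:
S_28 takes values m ≡ 0 (mod 2) with |m| ≤ 28; P(S_28=m) = C(28,(28+m)/2) · (8/9)^((28+m)/2) · (1/9)^((28-m)/2).
Distribution: P(S=-28)=1/523347633027360537213511521, P(S=-26)=224/523347633027360537213511521, P(S=-24)=896/19383245667680019896796723, P(S=-22)=186368/58149737003040059690390169, P(S=-20)=9318400/58149737003040059690390169, P(S=-18)=119275520/19383245667680019896796723, P(S=-16)=10973347840/58149737003040059690390169, P(S=-14)=275901317120/58149737003040059690390169, P(S=-12)=1931309219840/19383245667680019896796723, P(S=-10)=309009475174400/174449211009120179071170507, P(S=-8)=4696944022650880/174449211009120179071170507, P(S=-6)=6831918578401280/19383245667680019896796723, P(S=-4)=232285231665643520/58149737003040059690390169, P(S=-2)=2287116127169413120/58149737003040059690390169, P(S=0)=6534617506198323200/19383245667680019896796723, P(S=2)=146375432138842439680/58149737003040059690390169, P(S=4)=951440308902475857920/58149737003040059690390169, P(S=6)=1790946463816425144320/19383245667680019896796723, P(S=8)=78801644407922706350080/174449211009120179071170507, P(S=10)=331796397507042974105600/174449211009120179071170507, P(S=12)=132718559002817189642240/19383245667680019896796723, P(S=14)=1213426825168614305300480/58149737003040059690390169, P(S=16)=3088722827701927322583040/58149737003040059690390169, P(S=18)=2148676749705688572231680/19383245667680019896796723, P(S=20)=10743383748528442861158400/58149737003040059690390169, P(S=22)=13751531198116406862282752/58149737003040059690390169, P(S=24)=4231240368651202111471616/19383245667680019896796723, P(S=26)=67699845898419233783545856/523347633027360537213511521, P(S=28)=19342813113834066795298816/523347633027360537213511521
E[|S_28|] = Σ_m |m|·P(S_28=m) = 11397348554115428753537352412/523347633027360537213511521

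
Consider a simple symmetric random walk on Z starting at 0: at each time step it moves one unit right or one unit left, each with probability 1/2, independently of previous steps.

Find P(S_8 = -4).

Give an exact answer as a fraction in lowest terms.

To reach position -4 after 8 steps: need 2 steps of +1 and 6 of -1.
Favorable paths: C(8,2) = 28
Total paths: 2^8 = 256
P = 28/256 = 7/64

Answer: 7/64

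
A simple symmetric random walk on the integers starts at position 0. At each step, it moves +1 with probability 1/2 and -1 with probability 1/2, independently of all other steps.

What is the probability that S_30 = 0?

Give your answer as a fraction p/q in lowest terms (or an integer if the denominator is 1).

To return to 0 after 30 steps: need exactly 15 steps of +1 and 15 of -1.
Favorable paths: C(30,15) = 155117520
Total paths: 2^30 = 1073741824
P = 155117520/1073741824 = 9694845/67108864

Answer: 9694845/67108864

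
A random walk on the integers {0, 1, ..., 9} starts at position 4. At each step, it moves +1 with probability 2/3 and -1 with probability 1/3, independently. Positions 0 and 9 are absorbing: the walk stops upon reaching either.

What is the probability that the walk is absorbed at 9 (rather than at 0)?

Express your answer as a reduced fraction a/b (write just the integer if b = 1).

Biased walk: p = 2/3, q = 1/3, r = q/p = 1/2
Gambler's ruin: P(hit 9 before 0 | start at 4) = (1 - r^a)/(1 - r^N)
r^4 = 1/16; r^9 = 1/512
P = (1 - 1/16) / (1 - 1/512) = 15/16 / 511/512 = 480/511

Answer: 480/511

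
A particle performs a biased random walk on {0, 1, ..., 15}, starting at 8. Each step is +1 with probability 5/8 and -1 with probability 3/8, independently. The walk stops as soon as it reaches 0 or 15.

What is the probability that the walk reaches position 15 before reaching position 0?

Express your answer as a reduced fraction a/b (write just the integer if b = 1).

Answer: 15002500000/15251614609

Derivation:
Biased walk: p = 5/8, q = 3/8, r = q/p = 3/5
Gambler's ruin: P(hit 15 before 0 | start at 8) = (1 - r^a)/(1 - r^N)
r^8 = 6561/390625; r^15 = 14348907/30517578125
P = (1 - 6561/390625) / (1 - 14348907/30517578125) = 384064/390625 / 30503229218/30517578125 = 15002500000/15251614609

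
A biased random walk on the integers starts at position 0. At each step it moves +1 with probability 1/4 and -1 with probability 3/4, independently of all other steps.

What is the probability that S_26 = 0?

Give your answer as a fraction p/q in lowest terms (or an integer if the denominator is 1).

To be at 0 after 26 steps: need exactly 13 steps of +1 and 13 of -1.
Number of such sequences: C(26,13) = 10400600
Each has probability (1/4)^13 · (3/4)^13 = 1594323/4503599627370496
P = 10400600 · 1594323/4503599627370496 = 2072739474225/562949953421312

Answer: 2072739474225/562949953421312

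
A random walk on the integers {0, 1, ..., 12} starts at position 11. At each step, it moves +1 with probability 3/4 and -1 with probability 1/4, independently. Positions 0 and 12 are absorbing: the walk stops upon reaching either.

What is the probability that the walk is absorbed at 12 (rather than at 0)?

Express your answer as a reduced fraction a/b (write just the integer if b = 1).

Biased walk: p = 3/4, q = 1/4, r = q/p = 1/3
Gambler's ruin: P(hit 12 before 0 | start at 11) = (1 - r^a)/(1 - r^N)
r^11 = 1/177147; r^12 = 1/531441
P = (1 - 1/177147) / (1 - 1/531441) = 177146/177147 / 531440/531441 = 265719/265720

Answer: 265719/265720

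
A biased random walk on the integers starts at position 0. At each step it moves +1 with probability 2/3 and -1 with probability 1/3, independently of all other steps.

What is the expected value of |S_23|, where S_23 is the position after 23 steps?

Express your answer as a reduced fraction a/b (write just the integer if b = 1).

Answer: 247004221931/31381059609

Derivation:
S_23 takes values m ≡ 1 (mod 2) with |m| ≤ 23; P(S_23=m) = C(23,(23+m)/2) · (2/3)^((23+m)/2) · (1/3)^((23-m)/2).
Distribution: P(S=-23)=1/94143178827, P(S=-21)=46/94143178827, P(S=-19)=1012/94143178827, P(S=-17)=14168/94143178827, P(S=-15)=141680/94143178827, P(S=-13)=1076768/94143178827, P(S=-11)=2153536/31381059609, P(S=-9)=10460032/31381059609, P(S=-7)=41840128/31381059609, P(S=-5)=418401280/94143178827, P(S=-3)=1171523584/94143178827, P(S=-1)=2769055744/94143178827, P(S=1)=5538111488/94143178827, P(S=3)=9372188672/94143178827, P(S=5)=13388840960/94143178827, P(S=7)=5355536384/31381059609, P(S=9)=5355536384/31381059609, P(S=11)=4410441728/31381059609, P(S=13)=8820883456/94143178827, P(S=15)=4642570240/94143178827, P(S=17)=1857028096/94143178827, P(S=19)=530579456/94143178827, P(S=21)=96468992/94143178827, P(S=23)=8388608/94143178827
E[|S_23|] = Σ_m |m|·P(S_23=m) = 247004221931/31381059609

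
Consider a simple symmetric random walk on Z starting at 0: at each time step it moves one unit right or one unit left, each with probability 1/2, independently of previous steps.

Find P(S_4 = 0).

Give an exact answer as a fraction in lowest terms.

To reach position 0 after 4 steps: need 2 steps of +1 and 2 of -1.
Favorable paths: C(4,2) = 6
Total paths: 2^4 = 16
P = 6/16 = 3/8

Answer: 3/8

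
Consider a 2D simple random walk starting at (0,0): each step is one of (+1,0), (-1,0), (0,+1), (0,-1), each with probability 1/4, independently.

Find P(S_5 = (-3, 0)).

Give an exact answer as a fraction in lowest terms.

Let h be the number of horizontal steps (so 5-h are vertical). To end at (-3,0) need (h-3)/2 right-steps and ((5-h)+0)/2 up-steps.
Sum over h with 3 ≤ h ≤ 5, h ≡ 1 (mod 2), 5-h ≡ 0 (mod 2):
h=3: C(5,3)·C(3,0)·C(2,1) = 10·1·2 = 20
h=5: C(5,5)·C(5,1)·C(0,0) = 1·5·1 = 5
Total favorable: 25
Total paths: 4^5 = 1024
P = 25/1024 = 25/1024

Answer: 25/1024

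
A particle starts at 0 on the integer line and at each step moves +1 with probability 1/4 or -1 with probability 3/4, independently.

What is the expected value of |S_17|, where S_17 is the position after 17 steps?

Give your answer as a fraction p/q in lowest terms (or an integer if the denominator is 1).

Answer: 18339782563/2147483648

Derivation:
S_17 takes values m ≡ 1 (mod 2) with |m| ≤ 17; P(S_17=m) = C(17,(17+m)/2) · (1/4)^((17+m)/2) · (3/4)^((17-m)/2).
Distribution: P(S=-17)=129140163/17179869184, P(S=-15)=731794257/17179869184, P(S=-13)=243931419/2147483648, P(S=-11)=406552365/2147483648, P(S=-9)=948622185/4294967296, P(S=-7)=822139227/4294967296, P(S=-5)=274046409/2147483648, P(S=-3)=143548119/2147483648, P(S=-1)=239246865/8589934592, P(S=1)=79748955/8589934592, P(S=3)=5316597/2147483648, P(S=5)=1127763/2147483648, P(S=7)=375921/4294967296, P(S=9)=48195/4294967296, P(S=11)=2295/2147483648, P(S=13)=153/2147483648, P(S=15)=51/17179869184, P(S=17)=1/17179869184
E[|S_17|] = Σ_m |m|·P(S_17=m) = 18339782563/2147483648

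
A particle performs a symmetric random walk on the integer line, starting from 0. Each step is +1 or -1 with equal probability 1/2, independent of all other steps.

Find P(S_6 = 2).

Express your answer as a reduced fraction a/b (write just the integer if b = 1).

To reach position 2 after 6 steps: need 4 steps of +1 and 2 of -1.
Favorable paths: C(6,4) = 15
Total paths: 2^6 = 64
P = 15/64 = 15/64

Answer: 15/64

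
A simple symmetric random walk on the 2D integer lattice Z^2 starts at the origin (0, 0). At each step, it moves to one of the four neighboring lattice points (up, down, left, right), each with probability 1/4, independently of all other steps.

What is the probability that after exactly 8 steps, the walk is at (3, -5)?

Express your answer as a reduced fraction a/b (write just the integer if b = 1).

Answer: 7/8192

Derivation:
Let h be the number of horizontal steps (so 8-h are vertical). To end at (3,-5) need (h+3)/2 right-steps and ((8-h)-5)/2 up-steps.
Sum over h with 3 ≤ h ≤ 3, h ≡ 1 (mod 2), 8-h ≡ 1 (mod 2):
h=3: C(8,3)·C(3,3)·C(5,0) = 56·1·1 = 56
Total favorable: 56
Total paths: 4^8 = 65536
P = 56/65536 = 7/8192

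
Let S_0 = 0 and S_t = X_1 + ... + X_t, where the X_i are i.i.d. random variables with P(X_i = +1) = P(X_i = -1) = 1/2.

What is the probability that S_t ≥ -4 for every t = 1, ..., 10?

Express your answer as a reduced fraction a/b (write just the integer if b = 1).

Answer: 57/64

Derivation:
Let f(t,s) = #length-t paths at position s with S_1..S_t all ≥ -4.
f(t,s) = f(t-1,s-1) + f(t-1,s+1) for s ≥ -4; f(t,s) = 0 for s < -4.
t=0: f(0,0)=1
t=1: f(1,-1)=1 f(1,1)=1
t=2: f(2,-2)=1 f(2,0)=2 f(2,2)=1
t=3: f(3,-3)=1 f(3,-1)=3 f(3,1)=3 f(3,3)=1
t=4: f(4,-4)=1 f(4,-2)=4 f(4,0)=6 f(4,2)=4 f(4,4)=1
t=5: f(5,-3)=5 f(5,-1)=10 f(5,1)=10 f(5,3)=5 f(5,5)=1
t=6: f(6,-4)=5 f(6,-2)=15 f(6,0)=20 f(6,2)=15 f(6,4)=6 f(6,6)=1
t=7: f(7,-3)=20 f(7,-1)=35 f(7,1)=35 f(7,3)=21 f(7,5)=7 f(7,7)=1
t=8: f(8,-4)=20 f(8,-2)=55 f(8,0)=70 f(8,2)=56 f(8,4)=28 f(8,6)=8 f(8,8)=1
t=9: f(9,-3)=75 f(9,-1)=125 f(9,1)=126 f(9,3)=84 f(9,5)=36 f(9,7)=9 f(9,9)=1
t=10: f(10,-4)=75 f(10,-2)=200 f(10,0)=251 f(10,2)=210 f(10,4)=120 f(10,6)=45 f(10,8)=10 f(10,10)=1
Σ_s f(10,s) = 912
P = 912/1024 = 57/64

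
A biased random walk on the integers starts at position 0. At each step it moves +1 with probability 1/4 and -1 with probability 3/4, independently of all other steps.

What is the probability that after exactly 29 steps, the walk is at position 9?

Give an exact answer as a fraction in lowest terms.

Answer: 591376030245/144115188075855872

Derivation:
To reach position 9 after 29 steps: need 19 steps of +1 and 10 steps of -1.
Number of such sequences: C(29,19) = 20030010
Each has probability (1/4)^19 · (3/4)^10 = 59049/288230376151711744
P = 20030010 · 59049/288230376151711744 = 591376030245/144115188075855872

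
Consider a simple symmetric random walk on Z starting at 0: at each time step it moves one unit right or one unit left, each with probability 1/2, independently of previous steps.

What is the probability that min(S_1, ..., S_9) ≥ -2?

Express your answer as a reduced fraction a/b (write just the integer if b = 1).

Answer: 21/32

Derivation:
Let f(t,s) = #length-t paths at position s with S_1..S_t all ≥ -2.
f(t,s) = f(t-1,s-1) + f(t-1,s+1) for s ≥ -2; f(t,s) = 0 for s < -2.
t=0: f(0,0)=1
t=1: f(1,-1)=1 f(1,1)=1
t=2: f(2,-2)=1 f(2,0)=2 f(2,2)=1
t=3: f(3,-1)=3 f(3,1)=3 f(3,3)=1
t=4: f(4,-2)=3 f(4,0)=6 f(4,2)=4 f(4,4)=1
t=5: f(5,-1)=9 f(5,1)=10 f(5,3)=5 f(5,5)=1
t=6: f(6,-2)=9 f(6,0)=19 f(6,2)=15 f(6,4)=6 f(6,6)=1
t=7: f(7,-1)=28 f(7,1)=34 f(7,3)=21 f(7,5)=7 f(7,7)=1
t=8: f(8,-2)=28 f(8,0)=62 f(8,2)=55 f(8,4)=28 f(8,6)=8 f(8,8)=1
t=9: f(9,-1)=90 f(9,1)=117 f(9,3)=83 f(9,5)=36 f(9,7)=9 f(9,9)=1
Σ_s f(9,s) = 336
P = 336/512 = 21/32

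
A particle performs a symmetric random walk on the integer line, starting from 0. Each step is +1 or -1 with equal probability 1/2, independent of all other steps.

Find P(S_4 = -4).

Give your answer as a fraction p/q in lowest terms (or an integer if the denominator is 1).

To reach position -4 after 4 steps: need 0 steps of +1 and 4 of -1.
Favorable paths: C(4,0) = 1
Total paths: 2^4 = 16
P = 1/16 = 1/16

Answer: 1/16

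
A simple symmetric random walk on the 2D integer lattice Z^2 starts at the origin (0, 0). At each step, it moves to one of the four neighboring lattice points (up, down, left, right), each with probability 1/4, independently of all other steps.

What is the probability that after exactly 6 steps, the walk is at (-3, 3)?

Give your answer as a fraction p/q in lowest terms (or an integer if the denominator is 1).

Answer: 5/1024

Derivation:
Let h be the number of horizontal steps (so 6-h are vertical). To end at (-3,3) need (h-3)/2 right-steps and ((6-h)+3)/2 up-steps.
Sum over h with 3 ≤ h ≤ 3, h ≡ 1 (mod 2), 6-h ≡ 1 (mod 2):
h=3: C(6,3)·C(3,0)·C(3,3) = 20·1·1 = 20
Total favorable: 20
Total paths: 4^6 = 4096
P = 20/4096 = 5/1024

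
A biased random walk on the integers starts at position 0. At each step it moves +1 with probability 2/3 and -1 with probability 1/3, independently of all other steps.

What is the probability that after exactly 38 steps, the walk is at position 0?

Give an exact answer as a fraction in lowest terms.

To be at 0 after 38 steps: need exactly 19 steps of +1 and 19 of -1.
Number of such sequences: C(38,19) = 35345263800
Each has probability (2/3)^19 · (1/3)^19 = 524288/1350851717672992089
P = 35345263800 · 524288/1350851717672992089 = 6177032555724800/450283905890997363

Answer: 6177032555724800/450283905890997363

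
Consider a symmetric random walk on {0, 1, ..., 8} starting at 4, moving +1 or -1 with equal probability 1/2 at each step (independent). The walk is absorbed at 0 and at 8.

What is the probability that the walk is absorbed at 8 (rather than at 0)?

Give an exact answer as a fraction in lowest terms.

Symmetric walk (p = 1/2): the harmonic-function argument gives P(hit 8 before 0 | start at 4) = a/N.
P = 4/8 = 1/2

Answer: 1/2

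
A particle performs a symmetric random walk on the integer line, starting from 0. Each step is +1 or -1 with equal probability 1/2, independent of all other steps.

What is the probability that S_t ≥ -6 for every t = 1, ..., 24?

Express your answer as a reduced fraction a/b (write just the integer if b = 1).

Answer: 3558491/4194304

Derivation:
Let f(t,s) = #length-t paths at position s with S_1..S_t all ≥ -6.
f(t,s) = f(t-1,s-1) + f(t-1,s+1) for s ≥ -6; f(t,s) = 0 for s < -6.
t=0: f(0,0)=1
t=1: f(1,-1)=1 f(1,1)=1
t=2: f(2,-2)=1 f(2,0)=2 f(2,2)=1
t=3: f(3,-3)=1 f(3,-1)=3 f(3,1)=3 f(3,3)=1
t=4: f(4,-4)=1 f(4,-2)=4 f(4,0)=6 f(4,2)=4 f(4,4)=1
t=5: f(5,-5)=1 f(5,-3)=5 f(5,-1)=10 f(5,1)=10 f(5,3)=5 f(5,5)=1
t=6: f(6,-6)=1 f(6,-4)=6 f(6,-2)=15 f(6,0)=20 f(6,2)=15 f(6,4)=6 f(6,6)=1
t=7: f(7,-5)=7 f(7,-3)=21 f(7,-1)=35 f(7,1)=35 f(7,3)=21 f(7,5)=7 f(7,7)=1
t=8: f(8,-6)=7 f(8,-4)=28 f(8,-2)=56 f(8,0)=70 f(8,2)=56 f(8,4)=28 f(8,6)=8 f(8,8)=1
t=9: f(9,-5)=35 f(9,-3)=84 f(9,-1)=126 f(9,1)=126 f(9,3)=84 f(9,5)=36 f(9,7)=9 f(9,9)=1
t=10: f(10,-6)=35 f(10,-4)=119 f(10,-2)=210 f(10,0)=252 f(10,2)=210 f(10,4)=120 f(10,6)=45 f(10,8)=10 f(10,10)=1
t=11: f(11,-5)=154 f(11,-3)=329 f(11,-1)=462 f(11,1)=462 f(11,3)=330 f(11,5)=165 f(11,7)=55 f(11,9)=11 f(11,11)=1
t=12: f(12,-6)=154 f(12,-4)=483 f(12,-2)=791 f(12,0)=924 f(12,2)=792 f(12,4)=495 f(12,6)=220 f(12,8)=66 f(12,10)=12 f(12,12)=1
t=13: f(13,-5)=637 f(13,-3)=1274 f(13,-1)=1715 f(13,1)=1716 f(13,3)=1287 f(13,5)=715 f(13,7)=286 f(13,9)=78 f(13,11)=13 f(13,13)=1
t=14: f(14,-6)=637 f(14,-4)=1911 f(14,-2)=2989 f(14,0)=3431 f(14,2)=3003 f(14,4)=2002 f(14,6)=1001 f(14,8)=364 f(14,10)=91 f(14,12)=14 f(14,14)=1
t=15: f(15,-5)=2548 f(15,-3)=4900 f(15,-1)=6420 f(15,1)=6434 f(15,3)=5005 f(15,5)=3003 f(15,7)=1365 f(15,9)=455 f(15,11)=105 f(15,13)=15 f(15,15)=1
t=16: f(16,-6)=2548 f(16,-4)=7448 f(16,-2)=11320 f(16,0)=12854 f(16,2)=11439 f(16,4)=8008 f(16,6)=4368 f(16,8)=1820 f(16,10)=560 f(16,12)=120 f(16,14)=16 f(16,16)=1
t=17: f(17,-5)=9996 f(17,-3)=18768 f(17,-1)=24174 f(17,1)=24293 f(17,3)=19447 f(17,5)=12376 f(17,7)=6188 f(17,9)=2380 f(17,11)=680 f(17,13)=136 f(17,15)=17 f(17,17)=1
t=18: f(18,-6)=9996 f(18,-4)=28764 f(18,-2)=42942 f(18,0)=48467 f(18,2)=43740 f(18,4)=31823 f(18,6)=18564 f(18,8)=8568 f(18,10)=3060 f(18,12)=816 f(18,14)=153 f(18,16)=18 f(18,18)=1
t=19: f(19,-5)=38760 f(19,-3)=71706 f(19,-1)=91409 f(19,1)=92207 f(19,3)=75563 f(19,5)=50387 f(19,7)=27132 f(19,9)=11628 f(19,11)=3876 f(19,13)=969 f(19,15)=171 f(19,17)=19 f(19,19)=1
t=20: f(20,-6)=38760 f(20,-4)=110466 f(20,-2)=163115 f(20,0)=183616 f(20,2)=167770 f(20,4)=125950 f(20,6)=77519 f(20,8)=38760 f(20,10)=15504 f(20,12)=4845 f(20,14)=1140 f(20,16)=190 f(20,18)=20 f(20,20)=1
t=21: f(21,-5)=149226 f(21,-3)=273581 f(21,-1)=346731 f(21,1)=351386 f(21,3)=293720 f(21,5)=203469 f(21,7)=116279 f(21,9)=54264 f(21,11)=20349 f(21,13)=5985 f(21,15)=1330 f(21,17)=210 f(21,19)=21 f(21,21)=1
t=22: f(22,-6)=149226 f(22,-4)=422807 f(22,-2)=620312 f(22,0)=698117 f(22,2)=645106 f(22,4)=497189 f(22,6)=319748 f(22,8)=170543 f(22,10)=74613 f(22,12)=26334 f(22,14)=7315 f(22,16)=1540 f(22,18)=231 f(22,20)=22 f(22,22)=1
t=23: f(23,-5)=572033 f(23,-3)=1043119 f(23,-1)=1318429 f(23,1)=1343223 f(23,3)=1142295 f(23,5)=816937 f(23,7)=490291 f(23,9)=245156 f(23,11)=100947 f(23,13)=33649 f(23,15)=8855 f(23,17)=1771 f(23,19)=253 f(23,21)=23 f(23,23)=1
t=24: f(24,-6)=572033 f(24,-4)=1615152 f(24,-2)=2361548 f(24,0)=2661652 f(24,2)=2485518 f(24,4)=1959232 f(24,6)=1307228 f(24,8)=735447 f(24,10)=346103 f(24,12)=134596 f(24,14)=42504 f(24,16)=10626 f(24,18)=2024 f(24,20)=276 f(24,22)=24 f(24,24)=1
Σ_s f(24,s) = 14233964
P = 14233964/16777216 = 3558491/4194304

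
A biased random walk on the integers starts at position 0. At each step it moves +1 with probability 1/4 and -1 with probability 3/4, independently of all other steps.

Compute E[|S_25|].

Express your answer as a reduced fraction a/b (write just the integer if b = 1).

S_25 takes values m ≡ 1 (mod 2) with |m| ≤ 25; P(S_25=m) = C(25,(25+m)/2) · (1/4)^((25+m)/2) · (3/4)^((25-m)/2).
Distribution: P(S=-25)=847288609443/1125899906842624, P(S=-23)=7060738412025/1125899906842624, P(S=-21)=7060738412025/281474976710656, P(S=-19)=18044109275175/281474976710656, P(S=-17)=66161734008975/562949953421312, P(S=-15)=92626427612565/562949953421312, P(S=-13)=51459126451425/281474976710656, P(S=-11)=46558257265575/281474976710656, P(S=-9)=139674771796725/1125899906842624, P(S=-7)=87943374834975/1125899906842624, P(S=-5)=5862891655665/140737488355328, P(S=-3)=2664950752575/140737488355328, P(S=-1)=2072739474225/281474976710656, P(S=1)=690913158075/281474976710656, P(S=3)=98701879725/140737488355328, P(S=5)=24127126155/140737488355328, P(S=7)=40211876925/1125899906842624, P(S=9)=7096213575/1125899906842624, P(S=11)=262822725/281474976710656, P(S=13)=32276475/281474976710656, P(S=15)=6455295/562949953421312, P(S=17)=512325/562949953421312, P(S=19)=15525/281474976710656, P(S=21)=675/281474976710656, P(S=23)=75/1125899906842624, P(S=25)=1/1125899906842624
E[|S_25|] = Σ_m |m|·P(S_25=m) = 880416350563975/70368744177664

Answer: 880416350563975/70368744177664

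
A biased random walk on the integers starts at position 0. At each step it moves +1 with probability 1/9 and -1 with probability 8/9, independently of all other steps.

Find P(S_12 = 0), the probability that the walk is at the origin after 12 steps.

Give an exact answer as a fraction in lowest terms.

To be at 0 after 12 steps: need exactly 6 steps of +1 and 6 of -1.
Number of such sequences: C(12,6) = 924
Each has probability (1/9)^6 · (8/9)^6 = 262144/282429536481
P = 924 · 262144/282429536481 = 80740352/94143178827

Answer: 80740352/94143178827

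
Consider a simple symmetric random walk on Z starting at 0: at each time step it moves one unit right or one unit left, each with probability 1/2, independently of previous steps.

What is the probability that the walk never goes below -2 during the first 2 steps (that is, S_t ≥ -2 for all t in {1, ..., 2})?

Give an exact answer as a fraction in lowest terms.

Answer: 1

Derivation:
Let f(t,s) = #length-t paths at position s with S_1..S_t all ≥ -2.
f(t,s) = f(t-1,s-1) + f(t-1,s+1) for s ≥ -2; f(t,s) = 0 for s < -2.
t=0: f(0,0)=1
t=1: f(1,-1)=1 f(1,1)=1
t=2: f(2,-2)=1 f(2,0)=2 f(2,2)=1
Σ_s f(2,s) = 4
P = 4/4 = 1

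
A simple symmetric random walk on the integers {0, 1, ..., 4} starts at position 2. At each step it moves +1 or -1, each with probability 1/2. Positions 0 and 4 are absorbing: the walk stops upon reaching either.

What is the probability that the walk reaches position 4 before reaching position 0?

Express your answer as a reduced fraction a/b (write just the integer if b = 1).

Answer: 1/2

Derivation:
Symmetric walk (p = 1/2): the harmonic-function argument gives P(hit 4 before 0 | start at 2) = a/N.
P = 2/4 = 1/2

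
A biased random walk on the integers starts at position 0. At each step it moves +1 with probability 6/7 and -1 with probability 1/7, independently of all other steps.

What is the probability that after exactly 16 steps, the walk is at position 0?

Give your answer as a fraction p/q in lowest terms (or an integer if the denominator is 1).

To be at 0 after 16 steps: need exactly 8 steps of +1 and 8 of -1.
Number of such sequences: C(16,8) = 12870
Each has probability (6/7)^8 · (1/7)^8 = 1679616/33232930569601
P = 12870 · 1679616/33232930569601 = 21616657920/33232930569601

Answer: 21616657920/33232930569601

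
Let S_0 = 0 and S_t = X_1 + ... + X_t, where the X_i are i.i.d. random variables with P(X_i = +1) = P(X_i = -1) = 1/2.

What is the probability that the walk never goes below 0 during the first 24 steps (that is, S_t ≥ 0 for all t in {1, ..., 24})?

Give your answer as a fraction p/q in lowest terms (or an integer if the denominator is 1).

Let f(t,s) = #length-t paths at position s with S_1..S_t all ≥ 0.
f(t,s) = f(t-1,s-1) + f(t-1,s+1) for s ≥ 0; f(t,s) = 0 for s < 0.
t=0: f(0,0)=1
t=1: f(1,1)=1
t=2: f(2,0)=1 f(2,2)=1
t=3: f(3,1)=2 f(3,3)=1
t=4: f(4,0)=2 f(4,2)=3 f(4,4)=1
t=5: f(5,1)=5 f(5,3)=4 f(5,5)=1
t=6: f(6,0)=5 f(6,2)=9 f(6,4)=5 f(6,6)=1
t=7: f(7,1)=14 f(7,3)=14 f(7,5)=6 f(7,7)=1
t=8: f(8,0)=14 f(8,2)=28 f(8,4)=20 f(8,6)=7 f(8,8)=1
t=9: f(9,1)=42 f(9,3)=48 f(9,5)=27 f(9,7)=8 f(9,9)=1
t=10: f(10,0)=42 f(10,2)=90 f(10,4)=75 f(10,6)=35 f(10,8)=9 f(10,10)=1
t=11: f(11,1)=132 f(11,3)=165 f(11,5)=110 f(11,7)=44 f(11,9)=10 f(11,11)=1
t=12: f(12,0)=132 f(12,2)=297 f(12,4)=275 f(12,6)=154 f(12,8)=54 f(12,10)=11 f(12,12)=1
t=13: f(13,1)=429 f(13,3)=572 f(13,5)=429 f(13,7)=208 f(13,9)=65 f(13,11)=12 f(13,13)=1
t=14: f(14,0)=429 f(14,2)=1001 f(14,4)=1001 f(14,6)=637 f(14,8)=273 f(14,10)=77 f(14,12)=13 f(14,14)=1
t=15: f(15,1)=1430 f(15,3)=2002 f(15,5)=1638 f(15,7)=910 f(15,9)=350 f(15,11)=90 f(15,13)=14 f(15,15)=1
t=16: f(16,0)=1430 f(16,2)=3432 f(16,4)=3640 f(16,6)=2548 f(16,8)=1260 f(16,10)=440 f(16,12)=104 f(16,14)=15 f(16,16)=1
t=17: f(17,1)=4862 f(17,3)=7072 f(17,5)=6188 f(17,7)=3808 f(17,9)=1700 f(17,11)=544 f(17,13)=119 f(17,15)=16 f(17,17)=1
t=18: f(18,0)=4862 f(18,2)=11934 f(18,4)=13260 f(18,6)=9996 f(18,8)=5508 f(18,10)=2244 f(18,12)=663 f(18,14)=135 f(18,16)=17 f(18,18)=1
t=19: f(19,1)=16796 f(19,3)=25194 f(19,5)=23256 f(19,7)=15504 f(19,9)=7752 f(19,11)=2907 f(19,13)=798 f(19,15)=152 f(19,17)=18 f(19,19)=1
t=20: f(20,0)=16796 f(20,2)=41990 f(20,4)=48450 f(20,6)=38760 f(20,8)=23256 f(20,10)=10659 f(20,12)=3705 f(20,14)=950 f(20,16)=170 f(20,18)=19 f(20,20)=1
t=21: f(21,1)=58786 f(21,3)=90440 f(21,5)=87210 f(21,7)=62016 f(21,9)=33915 f(21,11)=14364 f(21,13)=4655 f(21,15)=1120 f(21,17)=189 f(21,19)=20 f(21,21)=1
t=22: f(22,0)=58786 f(22,2)=149226 f(22,4)=177650 f(22,6)=149226 f(22,8)=95931 f(22,10)=48279 f(22,12)=19019 f(22,14)=5775 f(22,16)=1309 f(22,18)=209 f(22,20)=21 f(22,22)=1
t=23: f(23,1)=208012 f(23,3)=326876 f(23,5)=326876 f(23,7)=245157 f(23,9)=144210 f(23,11)=67298 f(23,13)=24794 f(23,15)=7084 f(23,17)=1518 f(23,19)=230 f(23,21)=22 f(23,23)=1
t=24: f(24,0)=208012 f(24,2)=534888 f(24,4)=653752 f(24,6)=572033 f(24,8)=389367 f(24,10)=211508 f(24,12)=92092 f(24,14)=31878 f(24,16)=8602 f(24,18)=1748 f(24,20)=252 f(24,22)=23 f(24,24)=1
Σ_s f(24,s) = 2704156
P = 2704156/16777216 = 676039/4194304

Answer: 676039/4194304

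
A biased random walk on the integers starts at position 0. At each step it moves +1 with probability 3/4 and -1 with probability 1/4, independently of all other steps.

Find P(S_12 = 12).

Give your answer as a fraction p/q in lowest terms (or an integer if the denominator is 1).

To reach position 12 after 12 steps: need 12 steps of +1 and 0 steps of -1.
Number of such sequences: C(12,12) = 1
Each has probability (3/4)^12 · (1/4)^0 = 531441/16777216
P = 1 · 531441/16777216 = 531441/16777216

Answer: 531441/16777216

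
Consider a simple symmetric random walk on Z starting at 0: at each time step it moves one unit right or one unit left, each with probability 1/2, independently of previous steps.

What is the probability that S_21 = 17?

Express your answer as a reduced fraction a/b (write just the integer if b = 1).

Answer: 105/1048576

Derivation:
To reach position 17 after 21 steps: need 19 steps of +1 and 2 of -1.
Favorable paths: C(21,19) = 210
Total paths: 2^21 = 2097152
P = 210/2097152 = 105/1048576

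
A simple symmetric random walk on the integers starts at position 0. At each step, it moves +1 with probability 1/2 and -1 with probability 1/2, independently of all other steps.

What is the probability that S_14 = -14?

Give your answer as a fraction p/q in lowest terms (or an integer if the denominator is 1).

Answer: 1/16384

Derivation:
To reach position -14 after 14 steps: need 0 steps of +1 and 14 of -1.
Favorable paths: C(14,0) = 1
Total paths: 2^14 = 16384
P = 1/16384 = 1/16384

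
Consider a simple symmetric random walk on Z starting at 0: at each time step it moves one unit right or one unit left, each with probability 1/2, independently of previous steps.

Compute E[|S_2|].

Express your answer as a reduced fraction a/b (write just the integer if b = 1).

Answer: 1

Derivation:
S_2 takes values m ≡ 0 (mod 2) with |m| ≤ 2; P(S_2=m) = C(2,(2+m)/2)/2^2.
Total paths: 2^2 = 4
Distribution: P(S=-2)=1/4, P(S=0)=2/4, P(S=2)=1/4
E[|S_2|] = Σ_m |m|·P(S_2=m) = 4/4 = 1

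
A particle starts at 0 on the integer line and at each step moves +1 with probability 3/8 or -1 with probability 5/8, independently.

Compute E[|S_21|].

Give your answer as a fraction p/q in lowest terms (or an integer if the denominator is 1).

S_21 takes values m ≡ 1 (mod 2) with |m| ≤ 21; P(S_21=m) = C(21,(21+m)/2) · (3/8)^((21+m)/2) · (5/8)^((21-m)/2).
Distribution: P(S=-21)=476837158203125/9223372036854775808, P(S=-19)=6008148193359375/9223372036854775808, P(S=-17)=18024444580078125/4611686018427387904, P(S=-15)=68492889404296875/4611686018427387904, P(S=-13)=369861602783203125/9223372036854775808, P(S=-11)=754517669677734375/9223372036854775808, P(S=-9)=150903533935546875/1152921504606846976, P(S=-7)=194018829345703125/1152921504606846976, P(S=-5)=814879083251953125/4611686018427387904, P(S=-3)=706228538818359375/4611686018427387904, P(S=-1)=254242273974609375/2305843009213693952, P(S=1)=152545364384765625/2305843009213693952, P(S=3)=152545364384765625/4611686018427387904, P(S=5)=63364997513671875/4611686018427387904, P(S=7)=5431285501171875/1152921504606846976, P(S=9)=1520759940328125/1152921504606846976, P(S=11)=2737367892590625/9223372036854775808, P(S=13)=483064922221875/9223372036854775808, P(S=15)=32204328148125/4611686018427387904, P(S=17)=3050936350875/4611686018427387904, P(S=19)=366112362105/9223372036854775808, P(S=21)=10460353203/9223372036854775808
E[|S_21|] = Σ_m |m|·P(S_21=m) = 1676348115486716469/288230376151711744

Answer: 1676348115486716469/288230376151711744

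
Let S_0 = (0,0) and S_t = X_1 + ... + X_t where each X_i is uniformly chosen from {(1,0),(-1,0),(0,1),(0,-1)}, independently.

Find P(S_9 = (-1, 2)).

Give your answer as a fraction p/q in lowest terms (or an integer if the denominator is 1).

Answer: 1323/32768

Derivation:
Let h be the number of horizontal steps (so 9-h are vertical). To end at (-1,2) need (h-1)/2 right-steps and ((9-h)+2)/2 up-steps.
Sum over h with 1 ≤ h ≤ 7, h ≡ 1 (mod 2), 9-h ≡ 0 (mod 2):
h=1: C(9,1)·C(1,0)·C(8,5) = 9·1·56 = 504
h=3: C(9,3)·C(3,1)·C(6,4) = 84·3·15 = 3780
h=5: C(9,5)·C(5,2)·C(4,3) = 126·10·4 = 5040
h=7: C(9,7)·C(7,3)·C(2,2) = 36·35·1 = 1260
Total favorable: 10584
Total paths: 4^9 = 262144
P = 10584/262144 = 1323/32768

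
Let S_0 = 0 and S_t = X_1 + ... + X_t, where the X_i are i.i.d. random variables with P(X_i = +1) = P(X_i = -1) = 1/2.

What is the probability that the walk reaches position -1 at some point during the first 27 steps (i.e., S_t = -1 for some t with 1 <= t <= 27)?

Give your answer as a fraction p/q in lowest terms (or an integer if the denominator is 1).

Count via complement. Let g(t,s) = #length-t paths at position s with S_1..S_t all ≠ -1.
g(t,s) = g(t-1,s-1) + g(t-1,s+1) for s ≠ -1; g(t,-1) = 0.
t=0: g(0,0)=1
t=1: g(1,1)=1
t=2: g(2,0)=1 g(2,2)=1
t=3: g(3,1)=2 g(3,3)=1
t=4: g(4,0)=2 g(4,2)=3 g(4,4)=1
t=5: g(5,1)=5 g(5,3)=4 g(5,5)=1
t=6: g(6,0)=5 g(6,2)=9 g(6,4)=5 g(6,6)=1
t=7: g(7,1)=14 g(7,3)=14 g(7,5)=6 g(7,7)=1
t=8: g(8,0)=14 g(8,2)=28 g(8,4)=20 g(8,6)=7 g(8,8)=1
t=9: g(9,1)=42 g(9,3)=48 g(9,5)=27 g(9,7)=8 g(9,9)=1
t=10: g(10,0)=42 g(10,2)=90 g(10,4)=75 g(10,6)=35 g(10,8)=9 g(10,10)=1
t=11: g(11,1)=132 g(11,3)=165 g(11,5)=110 g(11,7)=44 g(11,9)=10 g(11,11)=1
t=12: g(12,0)=132 g(12,2)=297 g(12,4)=275 g(12,6)=154 g(12,8)=54 g(12,10)=11 g(12,12)=1
t=13: g(13,1)=429 g(13,3)=572 g(13,5)=429 g(13,7)=208 g(13,9)=65 g(13,11)=12 g(13,13)=1
t=14: g(14,0)=429 g(14,2)=1001 g(14,4)=1001 g(14,6)=637 g(14,8)=273 g(14,10)=77 g(14,12)=13 g(14,14)=1
t=15: g(15,1)=1430 g(15,3)=2002 g(15,5)=1638 g(15,7)=910 g(15,9)=350 g(15,11)=90 g(15,13)=14 g(15,15)=1
t=16: g(16,0)=1430 g(16,2)=3432 g(16,4)=3640 g(16,6)=2548 g(16,8)=1260 g(16,10)=440 g(16,12)=104 g(16,14)=15 g(16,16)=1
t=17: g(17,1)=4862 g(17,3)=7072 g(17,5)=6188 g(17,7)=3808 g(17,9)=1700 g(17,11)=544 g(17,13)=119 g(17,15)=16 g(17,17)=1
t=18: g(18,0)=4862 g(18,2)=11934 g(18,4)=13260 g(18,6)=9996 g(18,8)=5508 g(18,10)=2244 g(18,12)=663 g(18,14)=135 g(18,16)=17 g(18,18)=1
t=19: g(19,1)=16796 g(19,3)=25194 g(19,5)=23256 g(19,7)=15504 g(19,9)=7752 g(19,11)=2907 g(19,13)=798 g(19,15)=152 g(19,17)=18 g(19,19)=1
t=20: g(20,0)=16796 g(20,2)=41990 g(20,4)=48450 g(20,6)=38760 g(20,8)=23256 g(20,10)=10659 g(20,12)=3705 g(20,14)=950 g(20,16)=170 g(20,18)=19 g(20,20)=1
t=21: g(21,1)=58786 g(21,3)=90440 g(21,5)=87210 g(21,7)=62016 g(21,9)=33915 g(21,11)=14364 g(21,13)=4655 g(21,15)=1120 g(21,17)=189 g(21,19)=20 g(21,21)=1
t=22: g(22,0)=58786 g(22,2)=149226 g(22,4)=177650 g(22,6)=149226 g(22,8)=95931 g(22,10)=48279 g(22,12)=19019 g(22,14)=5775 g(22,16)=1309 g(22,18)=209 g(22,20)=21 g(22,22)=1
t=23: g(23,1)=208012 g(23,3)=326876 g(23,5)=326876 g(23,7)=245157 g(23,9)=144210 g(23,11)=67298 g(23,13)=24794 g(23,15)=7084 g(23,17)=1518 g(23,19)=230 g(23,21)=22 g(23,23)=1
t=24: g(24,0)=208012 g(24,2)=534888 g(24,4)=653752 g(24,6)=572033 g(24,8)=389367 g(24,10)=211508 g(24,12)=92092 g(24,14)=31878 g(24,16)=8602 g(24,18)=1748 g(24,20)=252 g(24,22)=23 g(24,24)=1
t=25: g(25,1)=742900 g(25,3)=1188640 g(25,5)=1225785 g(25,7)=961400 g(25,9)=600875 g(25,11)=303600 g(25,13)=123970 g(25,15)=40480 g(25,17)=10350 g(25,19)=2000 g(25,21)=275 g(25,23)=24 g(25,25)=1
t=26: g(26,0)=742900 g(26,2)=1931540 g(26,4)=2414425 g(26,6)=2187185 g(26,8)=1562275 g(26,10)=904475 g(26,12)=427570 g(26,14)=164450 g(26,16)=50830 g(26,18)=12350 g(26,20)=2275 g(26,22)=299 g(26,24)=25 g(26,26)=1
t=27: g(27,1)=2674440 g(27,3)=4345965 g(27,5)=4601610 g(27,7)=3749460 g(27,9)=2466750 g(27,11)=1332045 g(27,13)=592020 g(27,15)=215280 g(27,17)=63180 g(27,19)=14625 g(27,21)=2574 g(27,23)=324 g(27,25)=26 g(27,27)=1
Paths never hitting -1: Σ_s g(27,s) = 20058300
Paths hitting -1: 2^27 - 20058300 = 114159428
P = 114159428/134217728 = 28539857/33554432

Answer: 28539857/33554432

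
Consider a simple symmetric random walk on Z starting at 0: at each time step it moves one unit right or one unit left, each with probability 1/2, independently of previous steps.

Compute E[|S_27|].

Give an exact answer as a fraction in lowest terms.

S_27 takes values m ≡ 1 (mod 2) with |m| ≤ 27; P(S_27=m) = C(27,(27+m)/2)/2^27.
Total paths: 2^27 = 134217728
Distribution: P(S=-27)=1/134217728, P(S=-25)=27/134217728, P(S=-23)=351/134217728, P(S=-21)=2925/134217728, P(S=-19)=17550/134217728, P(S=-17)=80730/134217728, P(S=-15)=296010/134217728, P(S=-13)=888030/134217728, P(S=-11)=2220075/134217728, P(S=-9)=4686825/134217728, P(S=-7)=8436285/134217728, P(S=-5)=13037895/134217728, P(S=-3)=17383860/134217728, P(S=-1)=20058300/134217728, P(S=1)=20058300/134217728, P(S=3)=17383860/134217728, P(S=5)=13037895/134217728, P(S=7)=8436285/134217728, P(S=9)=4686825/134217728, P(S=11)=2220075/134217728, P(S=13)=888030/134217728, P(S=15)=296010/134217728, P(S=17)=80730/134217728, P(S=19)=17550/134217728, P(S=21)=2925/134217728, P(S=23)=351/134217728, P(S=25)=27/134217728, P(S=27)=1/134217728
E[|S_27|] = Σ_m |m|·P(S_27=m) = 561632400/134217728 = 35102025/8388608

Answer: 35102025/8388608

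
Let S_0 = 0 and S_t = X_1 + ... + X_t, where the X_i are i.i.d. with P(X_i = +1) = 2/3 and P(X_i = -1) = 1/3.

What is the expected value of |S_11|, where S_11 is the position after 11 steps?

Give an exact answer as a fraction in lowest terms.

Answer: 242495/59049

Derivation:
S_11 takes values m ≡ 1 (mod 2) with |m| ≤ 11; P(S_11=m) = C(11,(11+m)/2) · (2/3)^((11+m)/2) · (1/3)^((11-m)/2).
Distribution: P(S=-11)=1/177147, P(S=-9)=22/177147, P(S=-7)=220/177147, P(S=-5)=440/59049, P(S=-3)=1760/59049, P(S=-1)=4928/59049, P(S=1)=9856/59049, P(S=3)=14080/59049, P(S=5)=14080/59049, P(S=7)=28160/177147, P(S=9)=11264/177147, P(S=11)=2048/177147
E[|S_11|] = Σ_m |m|·P(S_11=m) = 242495/59049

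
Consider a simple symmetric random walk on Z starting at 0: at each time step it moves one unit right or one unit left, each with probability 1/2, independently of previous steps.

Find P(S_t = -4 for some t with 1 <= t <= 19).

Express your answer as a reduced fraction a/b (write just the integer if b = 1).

Count via complement. Let g(t,s) = #length-t paths at position s with S_1..S_t all ≠ -4.
g(t,s) = g(t-1,s-1) + g(t-1,s+1) for s ≠ -4; g(t,-4) = 0.
t=0: g(0,0)=1
t=1: g(1,-1)=1 g(1,1)=1
t=2: g(2,-2)=1 g(2,0)=2 g(2,2)=1
t=3: g(3,-3)=1 g(3,-1)=3 g(3,1)=3 g(3,3)=1
t=4: g(4,-2)=4 g(4,0)=6 g(4,2)=4 g(4,4)=1
t=5: g(5,-3)=4 g(5,-1)=10 g(5,1)=10 g(5,3)=5 g(5,5)=1
t=6: g(6,-2)=14 g(6,0)=20 g(6,2)=15 g(6,4)=6 g(6,6)=1
t=7: g(7,-3)=14 g(7,-1)=34 g(7,1)=35 g(7,3)=21 g(7,5)=7 g(7,7)=1
t=8: g(8,-2)=48 g(8,0)=69 g(8,2)=56 g(8,4)=28 g(8,6)=8 g(8,8)=1
t=9: g(9,-3)=48 g(9,-1)=117 g(9,1)=125 g(9,3)=84 g(9,5)=36 g(9,7)=9 g(9,9)=1
t=10: g(10,-2)=165 g(10,0)=242 g(10,2)=209 g(10,4)=120 g(10,6)=45 g(10,8)=10 g(10,10)=1
t=11: g(11,-3)=165 g(11,-1)=407 g(11,1)=451 g(11,3)=329 g(11,5)=165 g(11,7)=55 g(11,9)=11 g(11,11)=1
t=12: g(12,-2)=572 g(12,0)=858 g(12,2)=780 g(12,4)=494 g(12,6)=220 g(12,8)=66 g(12,10)=12 g(12,12)=1
t=13: g(13,-3)=572 g(13,-1)=1430 g(13,1)=1638 g(13,3)=1274 g(13,5)=714 g(13,7)=286 g(13,9)=78 g(13,11)=13 g(13,13)=1
t=14: g(14,-2)=2002 g(14,0)=3068 g(14,2)=2912 g(14,4)=1988 g(14,6)=1000 g(14,8)=364 g(14,10)=91 g(14,12)=14 g(14,14)=1
t=15: g(15,-3)=2002 g(15,-1)=5070 g(15,1)=5980 g(15,3)=4900 g(15,5)=2988 g(15,7)=1364 g(15,9)=455 g(15,11)=105 g(15,13)=15 g(15,15)=1
t=16: g(16,-2)=7072 g(16,0)=11050 g(16,2)=10880 g(16,4)=7888 g(16,6)=4352 g(16,8)=1819 g(16,10)=560 g(16,12)=120 g(16,14)=16 g(16,16)=1
t=17: g(17,-3)=7072 g(17,-1)=18122 g(17,1)=21930 g(17,3)=18768 g(17,5)=12240 g(17,7)=6171 g(17,9)=2379 g(17,11)=680 g(17,13)=136 g(17,15)=17 g(17,17)=1
t=18: g(18,-2)=25194 g(18,0)=40052 g(18,2)=40698 g(18,4)=31008 g(18,6)=18411 g(18,8)=8550 g(18,10)=3059 g(18,12)=816 g(18,14)=153 g(18,16)=18 g(18,18)=1
t=19: g(19,-3)=25194 g(19,-1)=65246 g(19,1)=80750 g(19,3)=71706 g(19,5)=49419 g(19,7)=26961 g(19,9)=11609 g(19,11)=3875 g(19,13)=969 g(19,15)=171 g(19,17)=19 g(19,19)=1
Paths never hitting -4: Σ_s g(19,s) = 335920
Paths hitting -4: 2^19 - 335920 = 188368
P = 188368/524288 = 11773/32768

Answer: 11773/32768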